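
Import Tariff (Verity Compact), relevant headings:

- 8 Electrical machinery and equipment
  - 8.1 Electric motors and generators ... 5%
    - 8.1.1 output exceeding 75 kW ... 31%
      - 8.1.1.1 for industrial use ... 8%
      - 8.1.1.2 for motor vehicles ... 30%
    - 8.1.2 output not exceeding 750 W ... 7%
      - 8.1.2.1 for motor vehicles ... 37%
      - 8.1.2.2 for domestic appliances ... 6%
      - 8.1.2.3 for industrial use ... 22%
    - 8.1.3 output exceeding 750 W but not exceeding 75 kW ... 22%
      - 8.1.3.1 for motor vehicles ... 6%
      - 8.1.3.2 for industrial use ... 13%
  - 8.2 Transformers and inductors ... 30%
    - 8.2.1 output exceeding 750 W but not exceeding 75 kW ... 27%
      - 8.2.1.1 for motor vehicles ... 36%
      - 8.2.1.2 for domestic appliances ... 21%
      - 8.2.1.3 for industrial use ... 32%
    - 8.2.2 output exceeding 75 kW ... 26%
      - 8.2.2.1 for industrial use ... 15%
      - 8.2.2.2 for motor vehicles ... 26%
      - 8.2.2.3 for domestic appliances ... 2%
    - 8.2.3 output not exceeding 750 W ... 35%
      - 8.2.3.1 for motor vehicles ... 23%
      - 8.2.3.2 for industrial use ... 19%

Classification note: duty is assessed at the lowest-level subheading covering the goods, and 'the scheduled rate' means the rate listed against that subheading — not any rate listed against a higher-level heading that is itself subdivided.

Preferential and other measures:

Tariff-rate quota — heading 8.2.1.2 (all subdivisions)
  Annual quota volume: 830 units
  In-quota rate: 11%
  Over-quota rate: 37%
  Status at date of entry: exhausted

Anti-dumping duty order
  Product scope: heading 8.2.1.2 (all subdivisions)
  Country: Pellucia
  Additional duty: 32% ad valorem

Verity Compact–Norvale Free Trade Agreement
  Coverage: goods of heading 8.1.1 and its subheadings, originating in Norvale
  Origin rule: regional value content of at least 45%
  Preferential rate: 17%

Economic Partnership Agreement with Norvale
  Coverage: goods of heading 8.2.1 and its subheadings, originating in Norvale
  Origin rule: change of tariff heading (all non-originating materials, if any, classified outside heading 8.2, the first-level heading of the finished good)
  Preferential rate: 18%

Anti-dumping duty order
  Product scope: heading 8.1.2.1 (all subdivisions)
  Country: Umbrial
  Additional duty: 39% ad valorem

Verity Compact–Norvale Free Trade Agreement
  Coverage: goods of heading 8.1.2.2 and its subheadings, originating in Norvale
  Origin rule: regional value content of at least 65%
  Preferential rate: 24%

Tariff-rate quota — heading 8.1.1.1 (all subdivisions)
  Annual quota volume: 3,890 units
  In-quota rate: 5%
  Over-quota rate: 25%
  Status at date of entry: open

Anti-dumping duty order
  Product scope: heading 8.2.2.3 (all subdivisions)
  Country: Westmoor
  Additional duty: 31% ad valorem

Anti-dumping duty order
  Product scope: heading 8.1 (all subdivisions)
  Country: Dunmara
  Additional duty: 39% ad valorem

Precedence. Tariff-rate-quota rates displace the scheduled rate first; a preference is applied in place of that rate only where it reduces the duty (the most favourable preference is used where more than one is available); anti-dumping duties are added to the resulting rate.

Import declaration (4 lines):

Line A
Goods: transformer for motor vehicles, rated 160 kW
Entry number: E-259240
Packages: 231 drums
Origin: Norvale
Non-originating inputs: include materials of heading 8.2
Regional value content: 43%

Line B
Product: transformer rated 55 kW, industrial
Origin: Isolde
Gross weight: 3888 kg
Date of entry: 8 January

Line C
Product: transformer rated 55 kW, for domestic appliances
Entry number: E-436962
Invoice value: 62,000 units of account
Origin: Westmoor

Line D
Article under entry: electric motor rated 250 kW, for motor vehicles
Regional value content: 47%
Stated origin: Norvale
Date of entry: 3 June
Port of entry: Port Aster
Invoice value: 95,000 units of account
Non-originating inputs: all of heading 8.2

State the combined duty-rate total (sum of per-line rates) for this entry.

112%

Line A: transformer → 8.2; rated 160 kW → 8.2.2; for motor vehicles → 8.2.2.2. Scheduled 26%. Norvale agreement on 8.1.1: 8.2.2.2 not covered; Norvale agreement on 8.2.1: 8.2.2.2 not covered; Norvale agreement on 8.1.2.2: 8.2.2.2 not covered. → 26%.
Line B: transformer → 8.2; rated 55 kW → 8.2.1; industrial → 8.2.1.3. Scheduled 32%. No special measure applies. → 32%.
Line C: transformer → 8.2; rated 55 kW → 8.2.1; for domestic appliances → 8.2.1.2. Scheduled 21%. quota on 8.2.1.2 exhausted → over-quota 37%. → 37%.
Line D: electric motor → 8.1; rated 250 kW → 8.1.1; for motor vehicles → 8.1.1.2. Scheduled 30%. Norvale agreement on 8.1.1: RVC ≥ 45% → 17% available; Norvale agreement on 8.2.1: 8.1.1.2 not covered; Norvale agreement on 8.1.2.2: 8.1.1.2 not covered; preferential 17%. → 17%.
Sum: 26% + 32% + 37% + 17% = 112%.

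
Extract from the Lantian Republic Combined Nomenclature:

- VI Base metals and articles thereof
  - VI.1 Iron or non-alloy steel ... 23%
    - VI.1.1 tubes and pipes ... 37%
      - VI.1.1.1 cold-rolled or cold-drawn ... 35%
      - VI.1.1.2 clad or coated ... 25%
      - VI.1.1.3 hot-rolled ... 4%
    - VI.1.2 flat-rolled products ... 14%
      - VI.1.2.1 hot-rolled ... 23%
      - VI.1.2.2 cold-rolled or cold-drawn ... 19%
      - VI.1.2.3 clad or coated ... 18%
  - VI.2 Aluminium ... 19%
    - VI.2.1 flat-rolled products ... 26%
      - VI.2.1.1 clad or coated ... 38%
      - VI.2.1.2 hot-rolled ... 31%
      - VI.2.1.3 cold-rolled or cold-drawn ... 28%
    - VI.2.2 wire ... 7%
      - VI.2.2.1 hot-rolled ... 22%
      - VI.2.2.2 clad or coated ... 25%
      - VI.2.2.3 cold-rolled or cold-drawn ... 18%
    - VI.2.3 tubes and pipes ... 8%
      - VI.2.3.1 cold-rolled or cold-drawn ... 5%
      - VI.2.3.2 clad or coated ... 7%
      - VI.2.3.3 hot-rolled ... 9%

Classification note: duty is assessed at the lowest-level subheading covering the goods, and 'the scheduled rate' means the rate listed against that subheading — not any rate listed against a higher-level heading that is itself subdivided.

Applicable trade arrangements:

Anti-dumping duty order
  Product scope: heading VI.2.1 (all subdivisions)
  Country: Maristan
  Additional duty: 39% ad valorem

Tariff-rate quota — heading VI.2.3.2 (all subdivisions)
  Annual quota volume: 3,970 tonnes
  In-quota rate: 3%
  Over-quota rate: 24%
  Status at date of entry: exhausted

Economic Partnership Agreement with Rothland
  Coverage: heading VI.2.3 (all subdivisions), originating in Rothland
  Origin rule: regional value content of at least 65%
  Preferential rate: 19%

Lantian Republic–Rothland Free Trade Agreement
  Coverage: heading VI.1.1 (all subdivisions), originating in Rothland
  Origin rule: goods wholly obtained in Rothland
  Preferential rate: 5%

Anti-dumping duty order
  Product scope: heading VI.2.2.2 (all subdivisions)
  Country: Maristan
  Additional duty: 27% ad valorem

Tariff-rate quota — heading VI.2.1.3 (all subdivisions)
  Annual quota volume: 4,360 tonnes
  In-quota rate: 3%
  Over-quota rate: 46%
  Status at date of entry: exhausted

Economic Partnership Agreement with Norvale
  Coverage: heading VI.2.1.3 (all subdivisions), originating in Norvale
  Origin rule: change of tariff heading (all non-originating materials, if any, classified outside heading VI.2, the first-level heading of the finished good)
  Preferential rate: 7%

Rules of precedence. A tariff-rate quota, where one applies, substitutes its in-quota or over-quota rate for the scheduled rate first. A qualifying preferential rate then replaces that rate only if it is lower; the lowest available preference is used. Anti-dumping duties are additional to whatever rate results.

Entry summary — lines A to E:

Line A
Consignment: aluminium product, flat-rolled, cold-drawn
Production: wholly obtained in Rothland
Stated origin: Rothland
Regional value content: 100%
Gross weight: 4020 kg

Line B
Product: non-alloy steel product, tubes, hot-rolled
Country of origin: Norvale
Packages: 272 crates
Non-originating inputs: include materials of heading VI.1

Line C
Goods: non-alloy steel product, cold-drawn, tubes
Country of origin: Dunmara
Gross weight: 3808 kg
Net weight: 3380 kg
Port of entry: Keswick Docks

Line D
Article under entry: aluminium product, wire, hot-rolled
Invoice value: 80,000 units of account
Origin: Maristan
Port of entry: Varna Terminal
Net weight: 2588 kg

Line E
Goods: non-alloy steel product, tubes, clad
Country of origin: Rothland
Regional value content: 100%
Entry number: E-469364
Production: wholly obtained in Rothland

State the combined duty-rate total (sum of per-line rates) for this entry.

112%

Line A: aluminium → VI.2; flat-rolled → VI.2.1; cold-drawn → VI.2.1.3. Scheduled 28%. quota on VI.2.1.3 exhausted → over-quota 46%; Rothland agreement on VI.2.3: VI.2.1.3 not covered; Rothland agreement on VI.1.1: VI.2.1.3 not covered. → 46%.
Line B: non-alloy steel → VI.1; tubes → VI.1.1; hot-rolled → VI.1.1.3. Scheduled 4%. Norvale agreement on VI.2.1.3: VI.1.1.3 not covered. → 4%.
Line C: non-alloy steel → VI.1; tubes → VI.1.1; cold-drawn → VI.1.1.1. Scheduled 35%. No special measure applies. → 35%.
Line D: aluminium → VI.2; wire → VI.2.2; hot-rolled → VI.2.2.1. Scheduled 22%. No special measure applies. → 22%.
Line E: non-alloy steel → VI.1; tubes → VI.1.1; clad → VI.1.1.2. Scheduled 25%. Rothland agreement on VI.2.3: VI.1.1.2 not covered; Rothland agreement on VI.1.1: wholly obtained → 5% available; preferential 5%. → 5%.
Sum: 46% + 4% + 35% + 22% + 5% = 112%.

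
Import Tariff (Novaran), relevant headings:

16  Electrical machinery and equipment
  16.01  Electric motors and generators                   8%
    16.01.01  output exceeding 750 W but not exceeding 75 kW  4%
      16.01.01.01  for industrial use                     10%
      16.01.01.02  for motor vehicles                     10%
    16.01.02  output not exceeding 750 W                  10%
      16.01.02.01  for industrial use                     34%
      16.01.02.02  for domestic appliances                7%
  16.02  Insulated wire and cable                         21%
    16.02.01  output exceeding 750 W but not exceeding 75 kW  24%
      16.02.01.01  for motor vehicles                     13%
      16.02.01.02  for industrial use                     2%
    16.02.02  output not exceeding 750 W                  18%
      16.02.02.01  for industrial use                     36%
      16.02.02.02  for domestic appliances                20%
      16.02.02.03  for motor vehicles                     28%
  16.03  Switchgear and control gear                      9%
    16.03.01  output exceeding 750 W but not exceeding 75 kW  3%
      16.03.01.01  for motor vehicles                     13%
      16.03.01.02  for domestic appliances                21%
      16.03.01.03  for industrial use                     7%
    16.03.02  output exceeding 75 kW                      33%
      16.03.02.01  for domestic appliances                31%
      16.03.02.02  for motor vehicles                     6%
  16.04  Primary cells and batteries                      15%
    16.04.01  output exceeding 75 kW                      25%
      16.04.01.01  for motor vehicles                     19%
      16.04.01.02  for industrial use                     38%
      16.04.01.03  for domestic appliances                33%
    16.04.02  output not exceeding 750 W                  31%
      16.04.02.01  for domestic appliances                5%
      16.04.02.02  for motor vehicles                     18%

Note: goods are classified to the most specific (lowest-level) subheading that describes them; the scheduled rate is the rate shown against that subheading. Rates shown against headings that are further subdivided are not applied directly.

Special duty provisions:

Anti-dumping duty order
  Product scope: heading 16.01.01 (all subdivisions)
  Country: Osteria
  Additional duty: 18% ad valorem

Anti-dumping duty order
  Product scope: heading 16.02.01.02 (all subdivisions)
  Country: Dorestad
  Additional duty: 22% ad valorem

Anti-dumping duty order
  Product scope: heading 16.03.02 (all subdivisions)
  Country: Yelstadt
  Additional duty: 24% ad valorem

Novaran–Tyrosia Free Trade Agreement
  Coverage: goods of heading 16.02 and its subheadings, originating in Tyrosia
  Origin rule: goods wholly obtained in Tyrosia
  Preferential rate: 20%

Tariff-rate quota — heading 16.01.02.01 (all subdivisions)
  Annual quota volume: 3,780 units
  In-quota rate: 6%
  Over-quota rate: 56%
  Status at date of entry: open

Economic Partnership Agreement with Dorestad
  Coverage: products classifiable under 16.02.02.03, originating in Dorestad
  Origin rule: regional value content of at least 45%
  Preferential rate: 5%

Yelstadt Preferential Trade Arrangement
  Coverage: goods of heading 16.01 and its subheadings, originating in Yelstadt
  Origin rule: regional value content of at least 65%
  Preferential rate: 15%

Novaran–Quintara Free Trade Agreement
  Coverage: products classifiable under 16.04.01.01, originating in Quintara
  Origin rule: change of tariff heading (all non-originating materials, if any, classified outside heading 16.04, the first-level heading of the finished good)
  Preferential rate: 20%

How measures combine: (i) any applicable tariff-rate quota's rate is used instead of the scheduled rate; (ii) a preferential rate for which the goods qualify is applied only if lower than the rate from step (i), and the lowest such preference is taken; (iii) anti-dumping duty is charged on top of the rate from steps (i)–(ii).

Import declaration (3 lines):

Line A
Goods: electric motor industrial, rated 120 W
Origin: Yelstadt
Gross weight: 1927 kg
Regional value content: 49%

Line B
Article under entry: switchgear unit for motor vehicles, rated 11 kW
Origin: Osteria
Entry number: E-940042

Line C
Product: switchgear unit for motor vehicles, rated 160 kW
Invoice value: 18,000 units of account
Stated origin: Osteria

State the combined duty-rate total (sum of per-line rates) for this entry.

Line A: electric motor → 16.01; rated 120 W → 16.01.02; industrial → 16.01.02.01. Scheduled 34%. quota on 16.01.02.01 open → in-quota 6%; Yelstadt agreement on 16.01: RVC < 65%. → 6%.
Line B: switchgear unit → 16.03; rated 11 kW → 16.03.01; for motor vehicles → 16.03.01.01. Scheduled 13%. No special measure applies. → 13%.
Line C: switchgear unit → 16.03; rated 160 kW → 16.03.02; for motor vehicles → 16.03.02.02. Scheduled 6%. No special measure applies. → 6%.
Sum: 6% + 13% + 6% = 25%.

25%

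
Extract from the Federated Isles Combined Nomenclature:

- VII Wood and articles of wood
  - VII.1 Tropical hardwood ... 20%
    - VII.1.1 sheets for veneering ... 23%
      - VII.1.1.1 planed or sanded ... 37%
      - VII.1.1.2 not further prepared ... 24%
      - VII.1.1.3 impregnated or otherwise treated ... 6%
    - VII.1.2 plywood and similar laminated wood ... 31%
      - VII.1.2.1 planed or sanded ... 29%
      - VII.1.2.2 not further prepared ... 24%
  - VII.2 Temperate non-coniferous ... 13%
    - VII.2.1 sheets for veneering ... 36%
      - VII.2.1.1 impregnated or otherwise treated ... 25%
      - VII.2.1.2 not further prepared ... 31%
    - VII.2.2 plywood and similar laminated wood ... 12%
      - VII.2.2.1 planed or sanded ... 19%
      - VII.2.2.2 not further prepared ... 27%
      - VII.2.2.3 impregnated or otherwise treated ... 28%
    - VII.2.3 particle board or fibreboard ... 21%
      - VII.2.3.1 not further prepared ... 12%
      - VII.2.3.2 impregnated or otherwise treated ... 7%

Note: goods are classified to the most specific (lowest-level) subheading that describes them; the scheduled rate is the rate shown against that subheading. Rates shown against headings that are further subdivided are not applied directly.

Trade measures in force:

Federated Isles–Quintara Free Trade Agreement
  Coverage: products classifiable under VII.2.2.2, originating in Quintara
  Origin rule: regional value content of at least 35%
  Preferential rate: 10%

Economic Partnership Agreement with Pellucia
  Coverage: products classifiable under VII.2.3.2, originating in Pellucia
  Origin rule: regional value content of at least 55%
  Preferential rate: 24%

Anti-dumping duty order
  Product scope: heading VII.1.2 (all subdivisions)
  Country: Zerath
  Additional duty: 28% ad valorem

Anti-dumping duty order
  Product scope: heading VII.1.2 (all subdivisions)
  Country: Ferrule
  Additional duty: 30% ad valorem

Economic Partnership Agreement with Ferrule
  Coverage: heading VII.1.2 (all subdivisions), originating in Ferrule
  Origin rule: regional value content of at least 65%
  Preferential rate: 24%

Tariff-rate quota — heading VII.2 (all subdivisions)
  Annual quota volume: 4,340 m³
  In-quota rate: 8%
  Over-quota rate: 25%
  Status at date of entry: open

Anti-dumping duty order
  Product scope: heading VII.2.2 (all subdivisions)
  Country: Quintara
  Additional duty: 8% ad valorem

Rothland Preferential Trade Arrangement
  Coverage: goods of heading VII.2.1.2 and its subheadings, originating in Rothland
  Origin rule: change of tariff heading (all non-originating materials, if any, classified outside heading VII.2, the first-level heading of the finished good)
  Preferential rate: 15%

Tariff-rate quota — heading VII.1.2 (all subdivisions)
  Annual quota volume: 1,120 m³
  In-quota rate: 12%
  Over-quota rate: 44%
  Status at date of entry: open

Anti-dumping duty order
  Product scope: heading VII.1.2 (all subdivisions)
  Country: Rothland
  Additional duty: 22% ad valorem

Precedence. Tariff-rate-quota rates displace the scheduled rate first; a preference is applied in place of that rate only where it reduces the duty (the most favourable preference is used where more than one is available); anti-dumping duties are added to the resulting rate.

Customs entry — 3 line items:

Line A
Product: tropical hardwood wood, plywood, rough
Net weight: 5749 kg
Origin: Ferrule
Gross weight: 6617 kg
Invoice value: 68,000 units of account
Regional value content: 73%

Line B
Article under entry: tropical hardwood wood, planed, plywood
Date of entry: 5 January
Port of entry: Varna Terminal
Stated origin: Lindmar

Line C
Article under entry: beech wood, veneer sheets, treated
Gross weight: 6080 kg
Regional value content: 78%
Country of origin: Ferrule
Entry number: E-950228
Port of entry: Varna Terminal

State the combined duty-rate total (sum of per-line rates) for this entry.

62%

Line A: tropical hardwood → VII.1; plywood → VII.1.2; rough → VII.1.2.2. Scheduled 24%. quota on VII.1.2 open → in-quota 12%; Ferrule agreement on VII.1.2: RVC ≥ 65% → 24% available; preference 24% not lower than 12% → no reduction; anti-dumping (Ferrule, VII.1.2): +30%; total 12% + 30% = 42%. → 42%.
Line B: tropical hardwood → VII.1; plywood → VII.1.2; planed → VII.1.2.1. Scheduled 29%. quota on VII.1.2 open → in-quota 12%. → 12%.
Line C: beech → VII.2; veneer sheets → VII.2.1; treated → VII.2.1.1. Scheduled 25%. quota on VII.2 open → in-quota 8%; Ferrule agreement on VII.1.2: VII.2.1.1 not covered. → 8%.
Sum: 42% + 12% + 8% = 62%.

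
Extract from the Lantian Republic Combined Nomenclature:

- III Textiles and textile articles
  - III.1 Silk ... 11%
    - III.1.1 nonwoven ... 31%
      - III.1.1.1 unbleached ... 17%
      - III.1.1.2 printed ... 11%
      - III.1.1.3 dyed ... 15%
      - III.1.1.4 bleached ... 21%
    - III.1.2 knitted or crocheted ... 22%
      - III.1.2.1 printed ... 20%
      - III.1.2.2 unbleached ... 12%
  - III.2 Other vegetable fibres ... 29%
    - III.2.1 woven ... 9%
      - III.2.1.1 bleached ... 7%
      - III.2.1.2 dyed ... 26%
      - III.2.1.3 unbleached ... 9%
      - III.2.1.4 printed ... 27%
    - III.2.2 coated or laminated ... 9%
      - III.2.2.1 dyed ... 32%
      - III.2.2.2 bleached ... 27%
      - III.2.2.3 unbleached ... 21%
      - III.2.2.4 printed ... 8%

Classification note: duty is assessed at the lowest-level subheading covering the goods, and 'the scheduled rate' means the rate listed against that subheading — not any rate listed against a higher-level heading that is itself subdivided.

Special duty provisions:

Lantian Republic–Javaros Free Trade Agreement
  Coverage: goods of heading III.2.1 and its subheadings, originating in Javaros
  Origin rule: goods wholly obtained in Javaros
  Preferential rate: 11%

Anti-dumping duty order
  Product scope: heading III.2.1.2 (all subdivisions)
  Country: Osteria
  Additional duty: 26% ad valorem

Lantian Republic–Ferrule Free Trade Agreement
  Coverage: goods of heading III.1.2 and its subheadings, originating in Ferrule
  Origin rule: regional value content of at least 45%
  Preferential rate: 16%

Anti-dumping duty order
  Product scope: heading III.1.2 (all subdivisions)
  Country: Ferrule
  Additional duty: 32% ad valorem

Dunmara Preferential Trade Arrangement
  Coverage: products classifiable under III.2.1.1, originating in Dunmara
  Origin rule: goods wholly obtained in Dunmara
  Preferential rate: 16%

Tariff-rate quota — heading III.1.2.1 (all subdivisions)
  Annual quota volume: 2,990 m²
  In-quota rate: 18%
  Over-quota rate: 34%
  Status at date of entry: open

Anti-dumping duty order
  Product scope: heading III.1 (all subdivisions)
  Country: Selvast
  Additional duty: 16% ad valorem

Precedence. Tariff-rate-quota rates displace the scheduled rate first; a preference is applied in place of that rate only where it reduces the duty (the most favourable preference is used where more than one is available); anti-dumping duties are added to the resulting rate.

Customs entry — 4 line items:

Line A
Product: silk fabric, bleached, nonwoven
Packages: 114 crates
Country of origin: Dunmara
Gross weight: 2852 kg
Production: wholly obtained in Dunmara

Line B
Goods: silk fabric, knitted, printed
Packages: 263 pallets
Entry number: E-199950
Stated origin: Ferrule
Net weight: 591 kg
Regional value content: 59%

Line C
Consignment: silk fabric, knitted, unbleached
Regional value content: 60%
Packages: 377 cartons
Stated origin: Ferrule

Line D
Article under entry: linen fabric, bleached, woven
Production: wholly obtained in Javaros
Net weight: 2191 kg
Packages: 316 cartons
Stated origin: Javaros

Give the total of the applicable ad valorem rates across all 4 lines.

120%

Line A: silk → III.1; nonwoven → III.1.1; bleached → III.1.1.4. Scheduled 21%. Dunmara agreement on III.2.1.1: III.1.1.4 not covered. → 21%.
Line B: silk → III.1; knitted → III.1.2; printed → III.1.2.1. Scheduled 20%. quota on III.1.2.1 open → in-quota 18%; Ferrule agreement on III.1.2: RVC ≥ 45% → 16% available; preferential 16%; anti-dumping (Ferrule, III.1.2): +32%; total 16% + 32% = 48%. → 48%.
Line C: silk → III.1; knitted → III.1.2; unbleached → III.1.2.2. Scheduled 12%. Ferrule agreement on III.1.2: RVC ≥ 45% → 16% available; preference 16% not lower than 12% → no reduction; anti-dumping (Ferrule, III.1.2): +32%; total 12% + 32% = 44%. → 44%.
Line D: linen → III.2; woven → III.2.1; bleached → III.2.1.1. Scheduled 7%. Javaros agreement on III.2.1: wholly obtained → 11% available; preference 11% not lower than 7% → no reduction. → 7%.
Sum: 21% + 48% + 44% + 7% = 120%.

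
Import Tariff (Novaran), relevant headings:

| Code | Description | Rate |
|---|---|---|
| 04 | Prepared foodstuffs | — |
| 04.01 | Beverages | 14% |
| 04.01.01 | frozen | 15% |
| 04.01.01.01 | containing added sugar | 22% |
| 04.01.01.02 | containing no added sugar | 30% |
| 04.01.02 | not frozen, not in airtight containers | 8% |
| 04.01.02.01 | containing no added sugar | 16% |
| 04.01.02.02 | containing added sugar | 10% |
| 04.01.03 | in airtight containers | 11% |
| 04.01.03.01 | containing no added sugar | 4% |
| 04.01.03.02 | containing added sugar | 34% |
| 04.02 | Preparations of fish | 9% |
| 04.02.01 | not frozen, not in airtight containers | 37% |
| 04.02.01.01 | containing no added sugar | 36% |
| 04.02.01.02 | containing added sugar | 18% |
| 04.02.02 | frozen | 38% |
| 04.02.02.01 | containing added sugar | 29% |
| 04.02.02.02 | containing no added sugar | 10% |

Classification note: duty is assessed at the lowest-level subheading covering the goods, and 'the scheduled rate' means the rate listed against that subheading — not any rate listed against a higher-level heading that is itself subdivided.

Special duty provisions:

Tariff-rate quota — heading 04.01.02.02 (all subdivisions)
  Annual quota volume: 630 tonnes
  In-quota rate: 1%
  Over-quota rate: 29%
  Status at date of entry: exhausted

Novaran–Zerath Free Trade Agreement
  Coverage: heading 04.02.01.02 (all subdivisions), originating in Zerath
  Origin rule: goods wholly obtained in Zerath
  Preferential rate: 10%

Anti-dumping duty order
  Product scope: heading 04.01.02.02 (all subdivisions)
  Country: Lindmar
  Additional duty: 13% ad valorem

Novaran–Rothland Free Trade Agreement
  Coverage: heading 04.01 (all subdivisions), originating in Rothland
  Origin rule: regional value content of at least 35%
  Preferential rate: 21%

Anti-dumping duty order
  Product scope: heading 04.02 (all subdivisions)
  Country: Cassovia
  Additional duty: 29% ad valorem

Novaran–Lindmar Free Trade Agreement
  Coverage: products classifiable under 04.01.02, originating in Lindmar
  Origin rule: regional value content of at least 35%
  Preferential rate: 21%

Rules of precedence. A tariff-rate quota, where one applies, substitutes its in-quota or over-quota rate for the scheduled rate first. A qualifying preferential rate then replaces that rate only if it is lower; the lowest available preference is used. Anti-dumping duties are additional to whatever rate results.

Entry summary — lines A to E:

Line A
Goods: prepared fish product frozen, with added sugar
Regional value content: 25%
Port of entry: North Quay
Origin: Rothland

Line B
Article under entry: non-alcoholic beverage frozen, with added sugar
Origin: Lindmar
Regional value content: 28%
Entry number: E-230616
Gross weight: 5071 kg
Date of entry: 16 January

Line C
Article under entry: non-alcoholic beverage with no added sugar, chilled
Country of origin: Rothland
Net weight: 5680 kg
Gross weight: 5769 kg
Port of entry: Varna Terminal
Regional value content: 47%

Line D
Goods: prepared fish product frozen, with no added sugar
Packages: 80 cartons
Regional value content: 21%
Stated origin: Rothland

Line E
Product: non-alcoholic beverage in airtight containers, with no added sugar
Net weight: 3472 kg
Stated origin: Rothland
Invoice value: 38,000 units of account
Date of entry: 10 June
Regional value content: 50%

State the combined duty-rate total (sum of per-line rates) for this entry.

81%

Line A: prepared fish product → 04.02; frozen → 04.02.02; with added sugar → 04.02.02.01. Scheduled 29%. Rothland agreement on 04.01: 04.02.02.01 not covered. → 29%.
Line B: non-alcoholic beverage → 04.01; frozen → 04.01.01; with added sugar → 04.01.01.01. Scheduled 22%. Lindmar agreement on 04.01.02: 04.01.01.01 not covered. → 22%.
Line C: non-alcoholic beverage → 04.01; chilled → 04.01.02; with no added sugar → 04.01.02.01. Scheduled 16%. Rothland agreement on 04.01: RVC ≥ 35% → 21% available; preference 21% not lower than 16% → no reduction. → 16%.
Line D: prepared fish product → 04.02; frozen → 04.02.02; with no added sugar → 04.02.02.02. Scheduled 10%. Rothland agreement on 04.01: 04.02.02.02 not covered. → 10%.
Line E: non-alcoholic beverage → 04.01; in airtight containers → 04.01.03; with no added sugar → 04.01.03.01. Scheduled 4%. Rothland agreement on 04.01: RVC ≥ 35% → 21% available; preference 21% not lower than 4% → no reduction. → 4%.
Sum: 29% + 22% + 16% + 10% + 4% = 81%.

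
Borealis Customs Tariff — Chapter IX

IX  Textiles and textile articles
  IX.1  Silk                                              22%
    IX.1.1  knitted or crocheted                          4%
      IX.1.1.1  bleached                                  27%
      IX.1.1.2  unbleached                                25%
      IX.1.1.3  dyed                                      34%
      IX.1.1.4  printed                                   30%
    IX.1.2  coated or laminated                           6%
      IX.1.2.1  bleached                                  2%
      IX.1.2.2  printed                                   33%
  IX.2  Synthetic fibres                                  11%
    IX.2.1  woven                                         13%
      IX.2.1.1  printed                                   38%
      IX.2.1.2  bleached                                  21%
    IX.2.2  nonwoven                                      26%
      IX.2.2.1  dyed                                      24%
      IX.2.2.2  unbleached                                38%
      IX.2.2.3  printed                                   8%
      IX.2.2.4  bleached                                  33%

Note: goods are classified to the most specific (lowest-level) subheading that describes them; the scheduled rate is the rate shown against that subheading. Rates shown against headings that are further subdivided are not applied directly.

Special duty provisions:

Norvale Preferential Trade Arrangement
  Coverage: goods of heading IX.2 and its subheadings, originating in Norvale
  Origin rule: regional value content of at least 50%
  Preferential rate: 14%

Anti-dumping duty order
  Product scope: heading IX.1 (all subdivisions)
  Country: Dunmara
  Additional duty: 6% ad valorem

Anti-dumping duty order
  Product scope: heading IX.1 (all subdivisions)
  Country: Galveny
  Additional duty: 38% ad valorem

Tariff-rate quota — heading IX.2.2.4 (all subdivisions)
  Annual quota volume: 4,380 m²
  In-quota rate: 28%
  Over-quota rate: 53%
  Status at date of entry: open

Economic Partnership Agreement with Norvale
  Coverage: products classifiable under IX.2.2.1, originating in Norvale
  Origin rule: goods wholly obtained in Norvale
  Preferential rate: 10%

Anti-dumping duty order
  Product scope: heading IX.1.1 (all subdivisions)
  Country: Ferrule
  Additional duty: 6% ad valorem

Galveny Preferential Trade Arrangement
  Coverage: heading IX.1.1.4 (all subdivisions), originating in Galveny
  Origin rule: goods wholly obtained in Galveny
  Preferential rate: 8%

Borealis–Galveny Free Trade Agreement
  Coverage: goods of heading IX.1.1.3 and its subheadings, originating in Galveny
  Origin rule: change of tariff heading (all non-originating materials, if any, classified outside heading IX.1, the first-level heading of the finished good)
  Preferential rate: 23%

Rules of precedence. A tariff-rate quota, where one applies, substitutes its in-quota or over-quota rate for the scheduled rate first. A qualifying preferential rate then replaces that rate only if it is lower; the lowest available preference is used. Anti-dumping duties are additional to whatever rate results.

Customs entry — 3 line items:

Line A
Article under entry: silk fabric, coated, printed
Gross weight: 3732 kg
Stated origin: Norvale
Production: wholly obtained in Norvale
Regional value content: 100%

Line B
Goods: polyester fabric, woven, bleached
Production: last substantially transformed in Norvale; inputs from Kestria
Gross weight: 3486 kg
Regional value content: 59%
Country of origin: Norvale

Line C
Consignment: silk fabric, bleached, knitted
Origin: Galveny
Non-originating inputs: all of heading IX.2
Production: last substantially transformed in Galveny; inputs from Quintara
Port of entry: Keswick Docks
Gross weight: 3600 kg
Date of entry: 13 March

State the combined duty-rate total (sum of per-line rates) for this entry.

Line A: silk → IX.1; coated → IX.1.2; printed → IX.1.2.2. Scheduled 33%. Norvale agreement on IX.2: IX.1.2.2 not covered; Norvale agreement on IX.2.2.1: IX.1.2.2 not covered. → 33%.
Line B: polyester → IX.2; woven → IX.2.1; bleached → IX.2.1.2. Scheduled 21%. Norvale agreement on IX.2: RVC ≥ 50% → 14% available; Norvale agreement on IX.2.2.1: IX.2.1.2 not covered; preferential 14%. → 14%.
Line C: silk → IX.1; knitted → IX.1.1; bleached → IX.1.1.1. Scheduled 27%. Galveny agreement on IX.1.1.4: IX.1.1.1 not covered; Galveny agreement on IX.1.1.3: IX.1.1.1 not covered; anti-dumping (Galveny, IX.1): +38%; total 27% + 38% = 65%. → 65%.
Sum: 33% + 14% + 65% = 112%.

112%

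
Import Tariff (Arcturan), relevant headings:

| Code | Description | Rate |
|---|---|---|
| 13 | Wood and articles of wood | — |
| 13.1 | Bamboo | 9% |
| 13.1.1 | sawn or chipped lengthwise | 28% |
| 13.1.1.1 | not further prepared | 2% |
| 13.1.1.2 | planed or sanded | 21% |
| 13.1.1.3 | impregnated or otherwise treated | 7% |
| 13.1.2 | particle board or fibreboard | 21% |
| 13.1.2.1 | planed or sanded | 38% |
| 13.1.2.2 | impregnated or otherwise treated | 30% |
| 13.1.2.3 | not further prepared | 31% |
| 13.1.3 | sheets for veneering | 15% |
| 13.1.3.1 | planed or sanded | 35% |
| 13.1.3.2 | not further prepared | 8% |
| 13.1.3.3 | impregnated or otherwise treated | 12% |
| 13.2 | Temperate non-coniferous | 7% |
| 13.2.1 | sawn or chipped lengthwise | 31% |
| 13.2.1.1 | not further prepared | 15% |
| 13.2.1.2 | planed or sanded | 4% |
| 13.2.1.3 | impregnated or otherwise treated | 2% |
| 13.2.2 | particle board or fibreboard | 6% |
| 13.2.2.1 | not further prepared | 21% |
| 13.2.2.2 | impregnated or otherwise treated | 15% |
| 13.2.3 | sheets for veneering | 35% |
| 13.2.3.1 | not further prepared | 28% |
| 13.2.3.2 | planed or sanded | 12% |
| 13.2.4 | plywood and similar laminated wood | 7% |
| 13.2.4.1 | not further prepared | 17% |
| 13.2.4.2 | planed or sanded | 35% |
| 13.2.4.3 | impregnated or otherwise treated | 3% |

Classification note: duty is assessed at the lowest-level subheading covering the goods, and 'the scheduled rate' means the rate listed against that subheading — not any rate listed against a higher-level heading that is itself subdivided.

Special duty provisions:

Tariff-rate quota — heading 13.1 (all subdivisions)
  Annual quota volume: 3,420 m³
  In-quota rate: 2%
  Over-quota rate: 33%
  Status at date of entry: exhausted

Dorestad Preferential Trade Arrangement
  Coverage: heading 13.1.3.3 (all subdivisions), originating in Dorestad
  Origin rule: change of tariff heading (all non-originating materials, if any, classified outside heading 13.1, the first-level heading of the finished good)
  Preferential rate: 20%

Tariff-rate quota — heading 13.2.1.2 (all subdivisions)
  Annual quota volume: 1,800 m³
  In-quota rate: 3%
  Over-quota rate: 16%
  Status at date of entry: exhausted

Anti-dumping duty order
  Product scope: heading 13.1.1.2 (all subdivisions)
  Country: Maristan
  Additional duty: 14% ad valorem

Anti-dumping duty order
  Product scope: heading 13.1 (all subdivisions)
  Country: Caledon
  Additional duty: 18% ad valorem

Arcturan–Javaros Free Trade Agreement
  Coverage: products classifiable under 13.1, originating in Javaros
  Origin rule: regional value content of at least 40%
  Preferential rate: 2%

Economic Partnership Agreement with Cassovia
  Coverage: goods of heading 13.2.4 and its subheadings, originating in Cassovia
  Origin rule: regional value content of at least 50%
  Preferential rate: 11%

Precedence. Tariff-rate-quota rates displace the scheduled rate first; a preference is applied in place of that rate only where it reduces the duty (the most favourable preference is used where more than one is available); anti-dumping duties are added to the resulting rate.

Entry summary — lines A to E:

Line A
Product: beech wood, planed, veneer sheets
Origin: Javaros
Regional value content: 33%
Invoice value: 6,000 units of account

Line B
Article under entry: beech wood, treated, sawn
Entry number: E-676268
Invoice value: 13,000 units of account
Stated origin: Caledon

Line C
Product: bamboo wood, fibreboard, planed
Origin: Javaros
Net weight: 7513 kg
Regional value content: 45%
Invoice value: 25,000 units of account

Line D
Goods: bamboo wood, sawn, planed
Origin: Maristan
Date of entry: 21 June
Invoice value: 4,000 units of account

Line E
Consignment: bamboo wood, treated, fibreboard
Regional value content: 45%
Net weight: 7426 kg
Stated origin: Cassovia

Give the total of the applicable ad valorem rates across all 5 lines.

Line A: beech → 13.2; veneer sheets → 13.2.3; planed → 13.2.3.2. Scheduled 12%. Javaros agreement on 13.1: 13.2.3.2 not covered. → 12%.
Line B: beech → 13.2; sawn → 13.2.1; treated → 13.2.1.3. Scheduled 2%. No special measure applies. → 2%.
Line C: bamboo → 13.1; fibreboard → 13.1.2; planed → 13.1.2.1. Scheduled 38%. quota on 13.1 exhausted → over-quota 33%; Javaros agreement on 13.1: RVC ≥ 40% → 2% available; preferential 2%. → 2%.
Line D: bamboo → 13.1; sawn → 13.1.1; planed → 13.1.1.2. Scheduled 21%. quota on 13.1 exhausted → over-quota 33%; anti-dumping (Maristan, 13.1.1.2): +14%; total 33% + 14% = 47%. → 47%.
Line E: bamboo → 13.1; fibreboard → 13.1.2; treated → 13.1.2.2. Scheduled 30%. quota on 13.1 exhausted → over-quota 33%; Cassovia agreement on 13.2.4: 13.1.2.2 not covered. → 33%.
Sum: 12% + 2% + 2% + 47% + 33% = 96%.

96%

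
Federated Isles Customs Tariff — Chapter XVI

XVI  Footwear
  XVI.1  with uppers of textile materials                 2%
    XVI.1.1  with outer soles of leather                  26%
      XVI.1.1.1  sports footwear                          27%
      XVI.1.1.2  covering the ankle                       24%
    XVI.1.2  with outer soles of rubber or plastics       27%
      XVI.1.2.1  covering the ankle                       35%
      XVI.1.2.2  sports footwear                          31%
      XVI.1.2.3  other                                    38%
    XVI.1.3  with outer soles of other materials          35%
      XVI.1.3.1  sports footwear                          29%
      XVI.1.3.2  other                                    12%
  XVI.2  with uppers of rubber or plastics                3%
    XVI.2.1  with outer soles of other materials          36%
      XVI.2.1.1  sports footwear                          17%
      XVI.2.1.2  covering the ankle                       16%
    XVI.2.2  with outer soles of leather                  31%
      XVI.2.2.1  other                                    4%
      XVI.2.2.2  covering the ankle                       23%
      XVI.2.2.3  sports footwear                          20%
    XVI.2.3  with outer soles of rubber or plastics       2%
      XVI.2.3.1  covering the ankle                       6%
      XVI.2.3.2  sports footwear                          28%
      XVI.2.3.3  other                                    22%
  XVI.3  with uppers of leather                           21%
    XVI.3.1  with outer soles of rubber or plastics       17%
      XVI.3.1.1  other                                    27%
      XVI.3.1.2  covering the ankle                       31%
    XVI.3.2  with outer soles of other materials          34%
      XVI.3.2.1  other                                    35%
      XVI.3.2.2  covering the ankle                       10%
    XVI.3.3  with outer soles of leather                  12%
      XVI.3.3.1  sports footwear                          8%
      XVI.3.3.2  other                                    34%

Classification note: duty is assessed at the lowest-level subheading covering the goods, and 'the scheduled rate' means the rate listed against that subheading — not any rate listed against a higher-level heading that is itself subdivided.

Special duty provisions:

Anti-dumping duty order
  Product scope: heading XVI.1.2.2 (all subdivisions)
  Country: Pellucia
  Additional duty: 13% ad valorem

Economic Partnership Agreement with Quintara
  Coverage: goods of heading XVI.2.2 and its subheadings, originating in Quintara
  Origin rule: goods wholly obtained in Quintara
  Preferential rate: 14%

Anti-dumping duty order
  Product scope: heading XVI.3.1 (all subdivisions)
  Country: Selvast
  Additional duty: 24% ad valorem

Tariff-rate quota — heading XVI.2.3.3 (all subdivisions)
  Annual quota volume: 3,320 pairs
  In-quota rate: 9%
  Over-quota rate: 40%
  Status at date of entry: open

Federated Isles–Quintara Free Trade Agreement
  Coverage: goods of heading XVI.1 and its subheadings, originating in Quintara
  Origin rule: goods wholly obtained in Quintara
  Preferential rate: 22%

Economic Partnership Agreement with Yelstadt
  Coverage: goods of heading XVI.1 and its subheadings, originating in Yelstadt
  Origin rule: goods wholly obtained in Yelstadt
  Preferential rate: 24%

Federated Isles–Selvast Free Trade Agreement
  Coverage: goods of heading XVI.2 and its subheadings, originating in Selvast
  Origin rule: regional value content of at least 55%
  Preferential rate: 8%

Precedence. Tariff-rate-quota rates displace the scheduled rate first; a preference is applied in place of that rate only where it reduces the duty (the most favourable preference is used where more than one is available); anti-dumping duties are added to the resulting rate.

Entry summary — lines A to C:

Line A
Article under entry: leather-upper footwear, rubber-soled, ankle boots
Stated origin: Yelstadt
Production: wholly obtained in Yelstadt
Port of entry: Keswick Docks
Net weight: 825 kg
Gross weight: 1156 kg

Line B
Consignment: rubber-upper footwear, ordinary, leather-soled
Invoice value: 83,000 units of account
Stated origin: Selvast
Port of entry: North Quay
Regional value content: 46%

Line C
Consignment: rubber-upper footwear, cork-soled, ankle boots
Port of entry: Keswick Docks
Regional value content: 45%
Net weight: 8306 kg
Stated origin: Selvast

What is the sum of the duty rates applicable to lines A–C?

51%

Line A: leather-upper → XVI.3; rubber-soled → XVI.3.1; ankle boots → XVI.3.1.2. Scheduled 31%. Yelstadt agreement on XVI.1: XVI.3.1.2 not covered. → 31%.
Line B: rubber-upper → XVI.2; leather-soled → XVI.2.2; ordinary → XVI.2.2.1. Scheduled 4%. Selvast agreement on XVI.2: RVC < 55%. → 4%.
Line C: rubber-upper → XVI.2; cork-soled → XVI.2.1; ankle boots → XVI.2.1.2. Scheduled 16%. Selvast agreement on XVI.2: RVC < 55%. → 16%.
Sum: 31% + 4% + 16% = 51%.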